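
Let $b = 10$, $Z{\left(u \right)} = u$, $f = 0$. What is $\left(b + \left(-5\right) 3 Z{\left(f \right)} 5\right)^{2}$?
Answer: $100$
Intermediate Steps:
$\left(b + \left(-5\right) 3 Z{\left(f \right)} 5\right)^{2} = \left(10 + \left(-5\right) 3 \cdot 0 \cdot 5\right)^{2} = \left(10 + \left(-15\right) 0 \cdot 5\right)^{2} = \left(10 + 0 \cdot 5\right)^{2} = \left(10 + 0\right)^{2} = 10^{2} = 100$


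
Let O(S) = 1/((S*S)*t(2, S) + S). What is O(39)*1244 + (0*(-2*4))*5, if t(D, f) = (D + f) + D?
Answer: 622/32721 ≈ 0.019009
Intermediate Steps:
t(D, f) = f + 2*D
O(S) = 1/(S + S**2*(4 + S)) (O(S) = 1/((S*S)*(S + 2*2) + S) = 1/(S**2*(S + 4) + S) = 1/(S**2*(4 + S) + S) = 1/(S + S**2*(4 + S)))
O(39)*1244 + (0*(-2*4))*5 = (1/(39*(1 + 39*(4 + 39))))*1244 + (0*(-2*4))*5 = (1/(39*(1 + 39*43)))*1244 + (0*(-8))*5 = (1/(39*(1 + 1677)))*1244 + 0*5 = ((1/39)/1678)*1244 + 0 = ((1/39)*(1/1678))*1244 + 0 = (1/65442)*1244 + 0 = 622/32721 + 0 = 622/32721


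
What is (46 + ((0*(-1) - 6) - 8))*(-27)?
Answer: -864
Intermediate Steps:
(46 + ((0*(-1) - 6) - 8))*(-27) = (46 + ((0 - 6) - 8))*(-27) = (46 + (-6 - 8))*(-27) = (46 - 14)*(-27) = 32*(-27) = -864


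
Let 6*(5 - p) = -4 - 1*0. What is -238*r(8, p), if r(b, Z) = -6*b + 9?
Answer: 9282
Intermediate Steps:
p = 17/3 (p = 5 - (-4 - 1*0)/6 = 5 - (-4 + 0)/6 = 5 - 1/6*(-4) = 5 + 2/3 = 17/3 ≈ 5.6667)
r(b, Z) = 9 - 6*b
-238*r(8, p) = -238*(9 - 6*8) = -238*(9 - 48) = -238*(-39) = 9282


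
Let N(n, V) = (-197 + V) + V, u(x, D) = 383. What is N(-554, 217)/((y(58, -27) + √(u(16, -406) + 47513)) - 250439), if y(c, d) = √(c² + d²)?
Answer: 237/(-250439 + √4093 + 2*√11974) ≈ -0.00094741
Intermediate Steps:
N(n, V) = -197 + 2*V
N(-554, 217)/((y(58, -27) + √(u(16, -406) + 47513)) - 250439) = (-197 + 2*217)/((√(58² + (-27)²) + √(383 + 47513)) - 250439) = (-197 + 434)/((√(3364 + 729) + √47896) - 250439) = 237/((√4093 + 2*√11974) - 250439) = 237/(-250439 + √4093 + 2*√11974)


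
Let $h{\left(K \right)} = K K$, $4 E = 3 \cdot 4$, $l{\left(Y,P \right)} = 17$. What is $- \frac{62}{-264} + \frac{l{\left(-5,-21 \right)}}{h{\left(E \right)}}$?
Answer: $\frac{841}{396} \approx 2.1237$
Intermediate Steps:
$E = 3$ ($E = \frac{3 \cdot 4}{4} = \frac{1}{4} \cdot 12 = 3$)
$h{\left(K \right)} = K^{2}$
$- \frac{62}{-264} + \frac{l{\left(-5,-21 \right)}}{h{\left(E \right)}} = - \frac{62}{-264} + \frac{17}{3^{2}} = \left(-62\right) \left(- \frac{1}{264}\right) + \frac{17}{9} = \frac{31}{132} + 17 \cdot \frac{1}{9} = \frac{31}{132} + \frac{17}{9} = \frac{841}{396}$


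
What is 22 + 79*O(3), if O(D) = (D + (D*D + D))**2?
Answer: 17797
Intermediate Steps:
O(D) = (D**2 + 2*D)**2 (O(D) = (D + (D**2 + D))**2 = (D + (D + D**2))**2 = (D**2 + 2*D)**2)
22 + 79*O(3) = 22 + 79*(3**2*(2 + 3)**2) = 22 + 79*(9*5**2) = 22 + 79*(9*25) = 22 + 79*225 = 22 + 17775 = 17797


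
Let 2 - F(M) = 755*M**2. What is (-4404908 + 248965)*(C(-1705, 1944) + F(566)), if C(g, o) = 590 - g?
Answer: 1005183316958469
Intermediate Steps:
F(M) = 2 - 755*M**2
(-4404908 + 248965)*(C(-1705, 1944) + F(566)) = (-4404908 + 248965)*((590 - 1*(-1705)) + (2 - 755*566**2)) = -4155943*((590 + 1705) + (2 - 755*320356)) = -4155943*(2295 + (2 - 241868780)) = -4155943*(2295 - 241868778) = -4155943*(-241866483) = 1005183316958469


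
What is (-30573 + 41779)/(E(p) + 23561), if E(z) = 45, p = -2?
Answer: 5603/11803 ≈ 0.47471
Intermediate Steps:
(-30573 + 41779)/(E(p) + 23561) = (-30573 + 41779)/(45 + 23561) = 11206/23606 = 11206*(1/23606) = 5603/11803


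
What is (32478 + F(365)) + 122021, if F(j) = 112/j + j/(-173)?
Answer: 9755725506/63145 ≈ 1.5450e+5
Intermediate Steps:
F(j) = 112/j - j/173 (F(j) = 112/j + j*(-1/173) = 112/j - j/173)
(32478 + F(365)) + 122021 = (32478 + (112/365 - 1/173*365)) + 122021 = (32478 + (112*(1/365) - 365/173)) + 122021 = (32478 + (112/365 - 365/173)) + 122021 = (32478 - 113849/63145) + 122021 = 2050709461/63145 + 122021 = 9755725506/63145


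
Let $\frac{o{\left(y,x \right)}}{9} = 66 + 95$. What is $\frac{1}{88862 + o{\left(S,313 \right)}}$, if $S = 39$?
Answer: $\frac{1}{90311} \approx 1.1073 \cdot 10^{-5}$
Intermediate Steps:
$o{\left(y,x \right)} = 1449$ ($o{\left(y,x \right)} = 9 \left(66 + 95\right) = 9 \cdot 161 = 1449$)
$\frac{1}{88862 + o{\left(S,313 \right)}} = \frac{1}{88862 + 1449} = \frac{1}{90311}$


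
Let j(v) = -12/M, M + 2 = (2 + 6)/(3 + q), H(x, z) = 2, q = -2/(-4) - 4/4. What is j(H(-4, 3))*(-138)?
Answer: 1380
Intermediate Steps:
q = -½ (q = -2*(-¼) - 4*¼ = ½ - 1 = -½ ≈ -0.50000)
M = 6/5 (M = -2 + (2 + 6)/(3 - ½) = -2 + 8/(5/2) = -2 + 8*(⅖) = -2 + 16/5 = 6/5 ≈ 1.2000)
j(v) = -10 (j(v) = -12/6/5 = -12*⅚ = -10)
j(H(-4, 3))*(-138) = -10*(-138) = 1380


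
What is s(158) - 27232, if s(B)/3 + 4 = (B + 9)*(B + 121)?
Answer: 112535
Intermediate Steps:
s(B) = -12 + 3*(9 + B)*(121 + B) (s(B) = -12 + 3*((B + 9)*(B + 121)) = -12 + 3*((9 + B)*(121 + B)) = -12 + 3*(9 + B)*(121 + B))
s(158) - 27232 = (3255 + 3*158**2 + 390*158) - 27232 = (3255 + 3*24964 + 61620) - 27232 = (3255 + 74892 + 61620) - 27232 = 139767 - 27232 = 112535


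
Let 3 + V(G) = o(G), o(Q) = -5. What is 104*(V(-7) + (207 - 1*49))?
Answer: 15600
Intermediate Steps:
V(G) = -8 (V(G) = -3 - 5 = -8)
104*(V(-7) + (207 - 1*49)) = 104*(-8 + (207 - 1*49)) = 104*(-8 + (207 - 49)) = 104*(-8 + 158) = 104*150 = 15600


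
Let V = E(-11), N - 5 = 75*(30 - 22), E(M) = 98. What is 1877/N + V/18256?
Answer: 2451843/788920 ≈ 3.1078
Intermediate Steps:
N = 605 (N = 5 + 75*(30 - 22) = 5 + 75*8 = 5 + 600 = 605)
V = 98
1877/N + V/18256 = 1877/605 + 98/18256 = 1877*(1/605) + 98*(1/18256) = 1877/605 + 7/1304 = 2451843/788920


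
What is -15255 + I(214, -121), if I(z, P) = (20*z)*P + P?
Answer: -533256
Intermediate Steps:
I(z, P) = P + 20*P*z (I(z, P) = 20*P*z + P = P + 20*P*z)
-15255 + I(214, -121) = -15255 - 121*(1 + 20*214) = -15255 - 121*(1 + 4280) = -15255 - 121*4281 = -15255 - 518001 = -533256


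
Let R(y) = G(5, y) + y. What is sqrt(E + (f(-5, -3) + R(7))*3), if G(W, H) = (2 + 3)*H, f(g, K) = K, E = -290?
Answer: I*sqrt(173) ≈ 13.153*I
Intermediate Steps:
G(W, H) = 5*H
R(y) = 6*y (R(y) = 5*y + y = 6*y)
sqrt(E + (f(-5, -3) + R(7))*3) = sqrt(-290 + (-3 + 6*7)*3) = sqrt(-290 + (-3 + 42)*3) = sqrt(-290 + 39*3) = sqrt(-290 + 117) = sqrt(-173) = I*sqrt(173)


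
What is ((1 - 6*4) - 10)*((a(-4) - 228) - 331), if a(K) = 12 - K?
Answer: 17919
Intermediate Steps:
((1 - 6*4) - 10)*((a(-4) - 228) - 331) = ((1 - 6*4) - 10)*(((12 - 1*(-4)) - 228) - 331) = ((1 - 24) - 10)*(((12 + 4) - 228) - 331) = (-23 - 10)*((16 - 228) - 331) = -33*(-212 - 331) = -33*(-543) = 17919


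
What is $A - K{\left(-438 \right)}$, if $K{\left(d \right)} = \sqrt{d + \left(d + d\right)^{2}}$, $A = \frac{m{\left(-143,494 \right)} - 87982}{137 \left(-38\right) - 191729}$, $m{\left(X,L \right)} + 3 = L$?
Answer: $\frac{87491}{196935} - \sqrt{766938} \approx -875.31$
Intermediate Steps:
$m{\left(X,L \right)} = -3 + L$
$A = \frac{87491}{196935}$ ($A = \frac{\left(-3 + 494\right) - 87982}{137 \left(-38\right) - 191729} = \frac{491 - 87982}{-5206 - 191729} = - \frac{87491}{-196935} = \left(-87491\right) \left(- \frac{1}{196935}\right) = \frac{87491}{196935} \approx 0.44426$)
$K{\left(d \right)} = \sqrt{d + 4 d^{2}}$ ($K{\left(d \right)} = \sqrt{d + \left(2 d\right)^{2}} = \sqrt{d + 4 d^{2}}$)
$A - K{\left(-438 \right)} = \frac{87491}{196935} - \sqrt{- 438 \left(1 + 4 \left(-438\right)\right)} = \frac{87491}{196935} - \sqrt{- 438 \left(1 - 1752\right)} = \frac{87491}{196935} - \sqrt{\left(-438\right) \left(-1751\right)} = \frac{87491}{196935} - \sqrt{766938}$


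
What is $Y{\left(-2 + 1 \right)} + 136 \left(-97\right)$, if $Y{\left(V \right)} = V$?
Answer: $-13193$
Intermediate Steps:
$Y{\left(-2 + 1 \right)} + 136 \left(-97\right) = \left(-2 + 1\right) + 136 \left(-97\right) = -1 - 13192 = -13193$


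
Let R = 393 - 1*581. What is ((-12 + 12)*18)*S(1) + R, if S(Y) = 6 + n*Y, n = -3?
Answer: -188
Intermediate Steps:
R = -188 (R = 393 - 581 = -188)
S(Y) = 6 - 3*Y
((-12 + 12)*18)*S(1) + R = ((-12 + 12)*18)*(6 - 3*1) - 188 = (0*18)*(6 - 3) - 188 = 0*3 - 188 = 0 - 188 = -188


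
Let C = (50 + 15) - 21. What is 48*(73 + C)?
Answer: 5616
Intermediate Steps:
C = 44 (C = 65 - 21 = 44)
48*(73 + C) = 48*(73 + 44) = 48*117 = 5616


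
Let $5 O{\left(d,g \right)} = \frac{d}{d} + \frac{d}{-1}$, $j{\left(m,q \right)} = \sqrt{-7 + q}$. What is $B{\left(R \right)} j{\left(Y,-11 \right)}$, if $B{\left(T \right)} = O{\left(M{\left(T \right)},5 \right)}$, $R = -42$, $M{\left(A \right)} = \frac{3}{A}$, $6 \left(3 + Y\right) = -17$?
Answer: $\frac{9 i \sqrt{2}}{14} \approx 0.90914 i$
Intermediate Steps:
$Y = - \frac{35}{6}$ ($Y = -3 + \frac{1}{6} \left(-17\right) = -3 - \frac{17}{6} = - \frac{35}{6} \approx -5.8333$)
$O{\left(d,g \right)} = \frac{1}{5} - \frac{d}{5}$ ($O{\left(d,g \right)} = \frac{\frac{d}{d} + \frac{d}{-1}}{5} = \frac{1 + d \left(-1\right)}{5} = \frac{1 - d}{5} = \frac{1}{5} - \frac{d}{5}$)
$B{\left(T \right)} = \frac{1}{5} - \frac{3}{5 T}$ ($B{\left(T \right)} = \frac{1}{5} - \frac{3 \frac{1}{T}}{5} = \frac{1}{5} - \frac{3}{5 T}$)
$B{\left(R \right)} j{\left(Y,-11 \right)} = \frac{-3 - 42}{5 \left(-42\right)} \sqrt{-7 - 11} = \frac{1}{5} \left(- \frac{1}{42}\right) \left(-45\right) \sqrt{-18} = \frac{3 \cdot 3 i \sqrt{2}}{14} = \frac{9 i \sqrt{2}}{14}$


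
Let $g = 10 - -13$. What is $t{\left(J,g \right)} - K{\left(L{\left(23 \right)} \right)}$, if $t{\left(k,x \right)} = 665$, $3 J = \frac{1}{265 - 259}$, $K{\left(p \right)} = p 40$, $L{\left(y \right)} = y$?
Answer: $-255$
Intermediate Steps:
$K{\left(p \right)} = 40 p$
$g = 23$ ($g = 10 + 13 = 23$)
$J = \frac{1}{18}$ ($J = \frac{1}{3 \left(265 - 259\right)} = \frac{1}{3 \cdot 6} = \frac{1}{3} \cdot \frac{1}{6} = \frac{1}{18} \approx 0.055556$)
$t{\left(J,g \right)} - K{\left(L{\left(23 \right)} \right)} = 665 - 40 \cdot 23 = 665 - 920 = -255$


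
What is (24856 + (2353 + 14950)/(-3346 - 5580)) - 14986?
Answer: 88082317/8926 ≈ 9868.1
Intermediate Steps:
(24856 + (2353 + 14950)/(-3346 - 5580)) - 14986 = (24856 + 17303/(-8926)) - 14986 = (24856 + 17303*(-1/8926)) - 14986 = (24856 - 17303/8926) - 14986 = 221847353/8926 - 14986 = 88082317/8926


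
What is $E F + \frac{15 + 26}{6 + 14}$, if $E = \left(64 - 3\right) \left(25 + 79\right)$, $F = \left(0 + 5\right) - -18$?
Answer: $\frac{2918281}{20} \approx 1.4591 \cdot 10^{5}$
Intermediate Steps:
$F = 23$ ($F = 5 + 18 = 23$)
$E = 6344$ ($E = 61 \cdot 104 = 6344$)
$E F + \frac{15 + 26}{6 + 14} = 6344 \cdot 23 + \frac{15 + 26}{6 + 14} = 145912 + \frac{41}{20} = \frac{2918281}{20}$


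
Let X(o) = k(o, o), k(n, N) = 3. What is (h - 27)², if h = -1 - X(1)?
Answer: 961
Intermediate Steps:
X(o) = 3
h = -4 (h = -1 - 1*3 = -1 - 3 = -4)
(h - 27)² = (-4 - 27)² = (-31)² = 961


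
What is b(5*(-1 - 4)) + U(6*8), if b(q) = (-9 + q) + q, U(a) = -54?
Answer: -113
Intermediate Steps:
b(q) = -9 + 2*q
b(5*(-1 - 4)) + U(6*8) = (-9 + 2*(5*(-1 - 4))) - 54 = (-9 + 2*(5*(-5))) - 54 = (-9 + 2*(-25)) - 54 = (-9 - 50) - 54 = -59 - 54 = -113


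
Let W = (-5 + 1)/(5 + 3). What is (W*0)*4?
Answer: 0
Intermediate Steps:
W = -½ (W = -4/8 = -4*⅛ = -½ ≈ -0.50000)
(W*0)*4 = -½*0*4 = 0*4 = 0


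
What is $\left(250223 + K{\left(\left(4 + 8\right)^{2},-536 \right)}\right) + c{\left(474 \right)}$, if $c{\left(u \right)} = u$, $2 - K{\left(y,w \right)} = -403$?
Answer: $251102$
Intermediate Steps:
$K{\left(y,w \right)} = 405$ ($K{\left(y,w \right)} = 2 - -403 = 2 + 403 = 405$)
$\left(250223 + K{\left(\left(4 + 8\right)^{2},-536 \right)}\right) + c{\left(474 \right)} = \left(250223 + 405\right) + 474 = 250628 + 474 = 251102$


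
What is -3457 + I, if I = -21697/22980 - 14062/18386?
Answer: -730670051881/211255140 ≈ -3458.7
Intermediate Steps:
I = -361032901/211255140 (I = -21697*1/22980 - 14062*1/18386 = -21697/22980 - 7031/9193 = -361032901/211255140 ≈ -1.7090)
-3457 + I = -3457 - 361032901/211255140 = -730670051881/211255140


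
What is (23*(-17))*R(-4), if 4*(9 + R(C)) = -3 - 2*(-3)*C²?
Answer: -22287/4 ≈ -5571.8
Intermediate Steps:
R(C) = -39/4 + 3*C²/2 (R(C) = -9 + (-3 - 2*(-3)*C²)/4 = -9 + (-3 - (-6)*C²)/4 = -9 + (-3 + 6*C²)/4 = -9 + (-¾ + 3*C²/2) = -39/4 + 3*C²/2)
(23*(-17))*R(-4) = (23*(-17))*(-39/4 + (3/2)*(-4)²) = -391*(-39/4 + (3/2)*16) = -391*(-39/4 + 24) = -391*57/4 = -22287/4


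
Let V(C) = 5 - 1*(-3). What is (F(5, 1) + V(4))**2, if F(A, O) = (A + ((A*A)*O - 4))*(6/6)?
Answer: 1156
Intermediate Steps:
F(A, O) = -4 + A + O*A**2 (F(A, O) = (A + (A**2*O - 4))*(6*(1/6)) = (A + (O*A**2 - 4))*1 = (A + (-4 + O*A**2))*1 = (-4 + A + O*A**2)*1 = -4 + A + O*A**2)
V(C) = 8 (V(C) = 5 + 3 = 8)
(F(5, 1) + V(4))**2 = ((-4 + 5 + 1*5**2) + 8)**2 = ((-4 + 5 + 1*25) + 8)**2 = ((-4 + 5 + 25) + 8)**2 = (26 + 8)**2 = 34**2 = 1156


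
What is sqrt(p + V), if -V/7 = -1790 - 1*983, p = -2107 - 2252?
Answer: 2*sqrt(3763) ≈ 122.69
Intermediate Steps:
p = -4359
V = 19411 (V = -7*(-1790 - 1*983) = -7*(-1790 - 983) = -7*(-2773) = 19411)
sqrt(p + V) = sqrt(-4359 + 19411) = sqrt(15052) = 2*sqrt(3763)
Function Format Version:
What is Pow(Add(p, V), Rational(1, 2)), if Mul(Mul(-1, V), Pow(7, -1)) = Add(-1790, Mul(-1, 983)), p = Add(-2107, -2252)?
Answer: Mul(2, Pow(3763, Rational(1, 2))) ≈ 122.69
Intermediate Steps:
p = -4359
V = 19411 (V = Mul(-7, Add(-1790, Mul(-1, 983))) = Mul(-7, Add(-1790, -983)) = Mul(-7, -2773) = 19411)
Pow(Add(p, V), Rational(1, 2)) = Pow(Add(-4359, 19411), Rational(1, 2)) = Pow(15052, Rational(1, 2)) = Mul(2, Pow(3763, Rational(1, 2)))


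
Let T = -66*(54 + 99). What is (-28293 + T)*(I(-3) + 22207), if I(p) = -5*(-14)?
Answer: -855236307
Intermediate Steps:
I(p) = 70
T = -10098 (T = -66*153 = -10098)
(-28293 + T)*(I(-3) + 22207) = (-28293 - 10098)*(70 + 22207) = -38391*22277 = -855236307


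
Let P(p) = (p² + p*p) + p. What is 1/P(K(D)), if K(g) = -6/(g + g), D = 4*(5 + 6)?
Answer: -968/57 ≈ -16.982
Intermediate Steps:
D = 44 (D = 4*11 = 44)
K(g) = -3/g (K(g) = -6*1/(2*g) = -3/g)
P(p) = p + 2*p² (P(p) = (p² + p²) + p = 2*p² + p = p + 2*p²)
1/P(K(D)) = 1/((-3/44)*(1 + 2*(-3/44))) = 1/((-3*1/44)*(1 + 2*(-3*1/44))) = 1/(-3*(1 + 2*(-3/44))/44) = 1/(-3*(1 - 3/22)/44) = 1/(-3/44*19/22) = 1/(-57/968) = -968/57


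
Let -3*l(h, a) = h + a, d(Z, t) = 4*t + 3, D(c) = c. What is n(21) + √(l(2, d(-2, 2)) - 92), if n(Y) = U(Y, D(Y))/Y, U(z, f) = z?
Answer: 1 + 17*I*√3/3 ≈ 1.0 + 9.815*I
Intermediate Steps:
d(Z, t) = 3 + 4*t
n(Y) = 1 (n(Y) = Y/Y = 1)
l(h, a) = -a/3 - h/3 (l(h, a) = -(h + a)/3 = -(a + h)/3 = -a/3 - h/3)
n(21) + √(l(2, d(-2, 2)) - 92) = 1 + √((-(3 + 4*2)/3 - ⅓*2) - 92) = 1 + √((-(3 + 8)/3 - ⅔) - 92) = 1 + √((-⅓*11 - ⅔) - 92) = 1 + √((-11/3 - ⅔) - 92) = 1 + √(-13/3 - 92) = 1 + √(-289/3) = 1 + 17*I*√3/3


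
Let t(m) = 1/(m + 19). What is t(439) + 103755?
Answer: 47519791/458 ≈ 1.0376e+5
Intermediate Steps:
t(m) = 1/(19 + m)
t(439) + 103755 = 1/(19 + 439) + 103755 = 1/458 + 103755 = 47519791/458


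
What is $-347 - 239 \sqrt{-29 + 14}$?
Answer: $-347 - 239 i \sqrt{15} \approx -347.0 - 925.64 i$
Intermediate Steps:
$-347 - 239 \sqrt{-29 + 14} = -347 - 239 \sqrt{-15} = -347 - 239 i \sqrt{15}$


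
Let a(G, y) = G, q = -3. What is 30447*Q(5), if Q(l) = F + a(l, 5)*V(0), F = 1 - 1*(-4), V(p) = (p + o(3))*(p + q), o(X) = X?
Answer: -1217880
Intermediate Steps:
V(p) = (-3 + p)*(3 + p) (V(p) = (p + 3)*(p - 3) = (3 + p)*(-3 + p) = (-3 + p)*(3 + p))
F = 5 (F = 1 + 4 = 5)
Q(l) = 5 - 9*l (Q(l) = 5 + l*(-9 + 0²) = 5 + l*(-9 + 0) = 5 + l*(-9) = 5 - 9*l)
30447*Q(5) = 30447*(5 - 9*5) = 30447*(5 - 45) = 30447*(-40) = -1217880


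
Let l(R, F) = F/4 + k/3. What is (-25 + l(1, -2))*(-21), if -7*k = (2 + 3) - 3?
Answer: 1075/2 ≈ 537.50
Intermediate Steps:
k = -2/7 (k = -((2 + 3) - 3)/7 = -(5 - 3)/7 = -⅐*2 = -2/7 ≈ -0.28571)
l(R, F) = -2/21 + F/4 (l(R, F) = F/4 - 2/7/3 = F*(¼) - 2/7*⅓ = F/4 - 2/21 = -2/21 + F/4)
(-25 + l(1, -2))*(-21) = (-25 + (-2/21 + (¼)*(-2)))*(-21) = (-25 + (-2/21 - ½))*(-21) = (-25 - 25/42)*(-21) = -1075/42*(-21) = 1075/2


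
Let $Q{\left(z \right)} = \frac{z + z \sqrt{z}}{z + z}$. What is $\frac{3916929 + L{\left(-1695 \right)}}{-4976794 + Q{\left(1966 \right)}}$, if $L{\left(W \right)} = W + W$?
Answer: $- \frac{25969167276262}{33024631388201} - \frac{2609026 \sqrt{1966}}{33024631388201} \approx -0.78636$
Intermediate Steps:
$Q{\left(z \right)} = \frac{z + z^{\frac{3}{2}}}{2 z}$
$L{\left(W \right)} = 2 W$
$\frac{3916929 + L{\left(-1695 \right)}}{-4976794 + Q{\left(1966 \right)}} = \frac{3916929 + 2 \left(-1695\right)}{-4976794 + \left(\frac{1}{2} + \frac{\sqrt{1966}}{2}\right)} = \frac{3916929 - 3390}{- \frac{9953587}{2} + \frac{\sqrt{1966}}{2}} = \frac{3913539}{- \frac{9953587}{2} + \frac{\sqrt{1966}}{2}}$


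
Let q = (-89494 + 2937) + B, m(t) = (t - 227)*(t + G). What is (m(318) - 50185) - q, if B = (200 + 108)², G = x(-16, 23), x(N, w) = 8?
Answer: -28826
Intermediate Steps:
G = 8
m(t) = (-227 + t)*(8 + t) (m(t) = (t - 227)*(t + 8) = (-227 + t)*(8 + t))
B = 94864 (B = 308² = 94864)
q = 8307 (q = (-89494 + 2937) + 94864 = -86557 + 94864 = 8307)
(m(318) - 50185) - q = ((-1816 + 318² - 219*318) - 50185) - 1*8307 = ((-1816 + 101124 - 69642) - 50185) - 8307 = (29666 - 50185) - 8307 = -20519 - 8307 = -28826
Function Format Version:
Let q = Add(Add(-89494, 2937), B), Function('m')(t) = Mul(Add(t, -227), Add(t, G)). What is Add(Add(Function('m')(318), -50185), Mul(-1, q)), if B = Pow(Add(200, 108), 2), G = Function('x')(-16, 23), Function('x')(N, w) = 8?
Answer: -28826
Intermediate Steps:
G = 8
Function('m')(t) = Mul(Add(-227, t), Add(8, t)) (Function('m')(t) = Mul(Add(t, -227), Add(t, 8)) = Mul(Add(-227, t), Add(8, t)))
B = 94864 (B = Pow(308, 2) = 94864)
q = 8307 (q = Add(Add(-89494, 2937), 94864) = Add(-86557, 94864) = 8307)
Add(Add(Function('m')(318), -50185), Mul(-1, q)) = Add(Add(Add(-1816, Pow(318, 2), Mul(-219, 318)), -50185), Mul(-1, 8307)) = Add(Add(Add(-1816, 101124, -69642), -50185), -8307) = Add(Add(29666, -50185), -8307) = Add(-20519, -8307) = -28826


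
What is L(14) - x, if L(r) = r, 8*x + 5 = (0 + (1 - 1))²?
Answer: 117/8 ≈ 14.625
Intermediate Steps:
x = -5/8 (x = -5/8 + (0 + (1 - 1))²/8 = -5/8 + (0 + 0)²/8 = -5/8 + (⅛)*0² = -5/8 + (⅛)*0 = -5/8 + 0 = -5/8 ≈ -0.62500)
L(14) - x = 14 - 1*(-5/8) = 14 + 5/8 = 117/8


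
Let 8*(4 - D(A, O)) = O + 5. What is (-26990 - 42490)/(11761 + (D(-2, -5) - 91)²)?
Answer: -6948/1933 ≈ -3.5944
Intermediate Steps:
D(A, O) = 27/8 - O/8 (D(A, O) = 4 - (O + 5)/8 = 4 - (5 + O)/8 = 4 + (-5/8 - O/8) = 27/8 - O/8)
(-26990 - 42490)/(11761 + (D(-2, -5) - 91)²) = (-26990 - 42490)/(11761 + ((27/8 - ⅛*(-5)) - 91)²) = -69480/(11761 + ((27/8 + 5/8) - 91)²) = -69480/(11761 + (4 - 91)²) = -69480/(11761 + (-87)²) = -69480/(11761 + 7569) = -69480/19330 = -69480*1/19330 = -6948/1933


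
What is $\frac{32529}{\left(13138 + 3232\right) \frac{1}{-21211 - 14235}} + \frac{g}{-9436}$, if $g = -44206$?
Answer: $- \frac{2719800188251}{38616830} \approx -70430.0$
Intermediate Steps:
$\frac{32529}{\left(13138 + 3232\right) \frac{1}{-21211 - 14235}} + \frac{g}{-9436} = \frac{32529}{\left(13138 + 3232\right) \frac{1}{-21211 - 14235}} - \frac{44206}{-9436} = \frac{32529}{16370 \frac{1}{-35446}} - - \frac{22103}{4718} = \frac{32529}{16370 \left(- \frac{1}{35446}\right)} + \frac{22103}{4718} = \frac{32529}{- \frac{8185}{17723}} + \frac{22103}{4718} = 32529 \left(- \frac{17723}{8185}\right) + \frac{22103}{4718} = - \frac{576511467}{8185} + \frac{22103}{4718} = - \frac{2719800188251}{38616830}$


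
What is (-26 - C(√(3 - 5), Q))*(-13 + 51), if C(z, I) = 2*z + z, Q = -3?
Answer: -988 - 114*I*√2 ≈ -988.0 - 161.22*I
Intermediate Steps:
C(z, I) = 3*z
(-26 - C(√(3 - 5), Q))*(-13 + 51) = (-26 - 3*√(3 - 5))*(-13 + 51) = (-26 - 3*√(-2))*38 = (-26 - 3*I*√2)*38 = -988 - 114*I*√2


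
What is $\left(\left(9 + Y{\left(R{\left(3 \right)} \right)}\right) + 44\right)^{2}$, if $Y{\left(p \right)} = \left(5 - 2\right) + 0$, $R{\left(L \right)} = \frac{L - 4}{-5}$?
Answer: $3136$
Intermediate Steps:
$R{\left(L \right)} = \frac{4}{5} - \frac{L}{5}$ ($R{\left(L \right)} = - \frac{-4 + L}{5} = \frac{4}{5} - \frac{L}{5}$)
$Y{\left(p \right)} = 3$ ($Y{\left(p \right)} = 3 + 0 = 3$)
$\left(\left(9 + Y{\left(R{\left(3 \right)} \right)}\right) + 44\right)^{2} = \left(\left(9 + 3\right) + 44\right)^{2} = \left(12 + 44\right)^{2} = 56^{2} = 3136$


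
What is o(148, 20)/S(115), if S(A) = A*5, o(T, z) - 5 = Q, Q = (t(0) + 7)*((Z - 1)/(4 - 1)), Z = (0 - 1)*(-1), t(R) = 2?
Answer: 1/115 ≈ 0.0086956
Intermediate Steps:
Z = 1 (Z = -1*(-1) = 1)
Q = 0 (Q = (2 + 7)*((1 - 1)/(4 - 1)) = 9*(0/3) = 9*(0*(1/3)) = 9*0 = 0)
o(T, z) = 5 (o(T, z) = 5 + 0 = 5)
S(A) = 5*A
o(148, 20)/S(115) = 5/((5*115)) = 5/575 = 5*(1/575) = 1/115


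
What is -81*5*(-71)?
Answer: 28755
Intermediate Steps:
-81*5*(-71) = -27*15*(-71) = -405*(-71) = 28755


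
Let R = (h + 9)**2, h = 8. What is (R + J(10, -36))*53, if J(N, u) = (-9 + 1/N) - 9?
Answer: 143683/10 ≈ 14368.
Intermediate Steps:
R = 289 (R = (8 + 9)**2 = 17**2 = 289)
J(N, u) = -18 + 1/N
(R + J(10, -36))*53 = (289 + (-18 + 1/10))*53 = (289 - 179/10)*53 = (2711/10)*53 = 143683/10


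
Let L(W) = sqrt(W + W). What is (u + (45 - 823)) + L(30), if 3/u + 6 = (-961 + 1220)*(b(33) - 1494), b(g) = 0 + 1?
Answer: -300847157/386693 + 2*sqrt(15) ≈ -770.25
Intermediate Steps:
b(g) = 1
u = -3/386693 (u = 3/(-6 + (-961 + 1220)*(1 - 1494)) = 3/(-6 + 259*(-1493)) = 3/(-6 - 386687) = 3/(-386693) = 3*(-1/386693) = -3/386693 ≈ -7.7581e-6)
L(W) = sqrt(2)*sqrt(W) (L(W) = sqrt(2*W) = sqrt(2)*sqrt(W))
(u + (45 - 823)) + L(30) = (-3/386693 + (45 - 823)) + sqrt(2)*sqrt(30) = (-3/386693 - 778) + 2*sqrt(15) = -300847157/386693 + 2*sqrt(15)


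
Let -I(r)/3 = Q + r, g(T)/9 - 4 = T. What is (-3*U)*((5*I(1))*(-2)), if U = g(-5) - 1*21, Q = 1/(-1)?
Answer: 0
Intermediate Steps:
Q = -1
g(T) = 36 + 9*T
I(r) = 3 - 3*r (I(r) = -3*(-1 + r) = 3 - 3*r)
U = -30 (U = (36 + 9*(-5)) - 1*21 = (36 - 45) - 21 = -9 - 21 = -30)
(-3*U)*((5*I(1))*(-2)) = (-3*(-30))*((5*(3 - 3*1))*(-2)) = 90*((5*(3 - 3))*(-2)) = 90*((5*0)*(-2)) = 90*(0*(-2)) = 90*0 = 0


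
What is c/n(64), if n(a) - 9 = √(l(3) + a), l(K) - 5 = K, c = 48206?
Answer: 48206 - 96412*√2/3 ≈ 2756.9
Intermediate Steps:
l(K) = 5 + K
n(a) = 9 + √(8 + a) (n(a) = 9 + √((5 + 3) + a) = 9 + √(8 + a))
c/n(64) = 48206/(9 + √(8 + 64)) = 48206/(9 + √72) = 48206/(9 + 6*√2)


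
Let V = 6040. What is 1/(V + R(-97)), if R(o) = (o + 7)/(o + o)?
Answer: 97/585925 ≈ 0.00016555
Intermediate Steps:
R(o) = (7 + o)/(2*o) (R(o) = (7 + o)/((2*o)) = (7 + o)*(1/(2*o)) = (7 + o)/(2*o))
1/(V + R(-97)) = 1/(6040 + (½)*(7 - 97)/(-97)) = 1/(6040 + (½)*(-1/97)*(-90)) = 1/(6040 + 45/97) = 1/(585925/97) = 97/585925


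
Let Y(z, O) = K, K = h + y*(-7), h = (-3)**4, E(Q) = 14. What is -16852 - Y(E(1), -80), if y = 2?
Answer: -16919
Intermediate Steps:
h = 81
K = 67 (K = 81 + 2*(-7) = 81 - 14 = 67)
Y(z, O) = 67
-16852 - Y(E(1), -80) = -16852 - 1*67 = -16852 - 67 = -16919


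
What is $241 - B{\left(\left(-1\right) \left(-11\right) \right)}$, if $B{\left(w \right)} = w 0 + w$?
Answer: $230$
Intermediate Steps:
$B{\left(w \right)} = w$ ($B{\left(w \right)} = 0 + w = w$)
$241 - B{\left(\left(-1\right) \left(-11\right) \right)} = 241 - \left(-1\right) \left(-11\right) = 241 - 11 = 230$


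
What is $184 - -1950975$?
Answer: $1951159$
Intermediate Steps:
$184 - -1950975 = 184 + 1950975 = 1951159$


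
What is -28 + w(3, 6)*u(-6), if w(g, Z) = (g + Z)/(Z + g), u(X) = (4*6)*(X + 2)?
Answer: -124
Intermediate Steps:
u(X) = 48 + 24*X (u(X) = 24*(2 + X) = 48 + 24*X)
w(g, Z) = 1 (w(g, Z) = (Z + g)/(Z + g) = 1)
-28 + w(3, 6)*u(-6) = -28 + 1*(48 + 24*(-6)) = -28 + 1*(48 - 144) = -28 + 1*(-96) = -28 - 96 = -124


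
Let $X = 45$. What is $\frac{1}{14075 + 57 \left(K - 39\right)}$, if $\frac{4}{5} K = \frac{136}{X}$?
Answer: $\frac{3}{36202} \approx 8.2868 \cdot 10^{-5}$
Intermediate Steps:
$K = \frac{34}{9}$ ($K = \frac{5 \cdot \frac{136}{45}}{4} = \frac{5 \cdot 136 \cdot \frac{1}{45}}{4} = \frac{5}{4} \cdot \frac{136}{45} = \frac{34}{9} \approx 3.7778$)
$\frac{1}{14075 + 57 \left(K - 39\right)} = \frac{1}{14075 + 57 \left(\frac{34}{9} - 39\right)} = \frac{1}{14075 + 57 \left(- \frac{317}{9}\right)} = \frac{1}{14075 - \frac{6023}{3}} = \frac{1}{\frac{36202}{3}} = \frac{3}{36202}$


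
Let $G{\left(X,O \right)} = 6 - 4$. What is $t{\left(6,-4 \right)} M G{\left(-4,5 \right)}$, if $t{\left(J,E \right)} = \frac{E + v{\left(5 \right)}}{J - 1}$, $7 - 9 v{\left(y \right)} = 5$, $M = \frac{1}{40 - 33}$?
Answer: $- \frac{68}{315} \approx -0.21587$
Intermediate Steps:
$M = \frac{1}{7} \approx 0.14286$
$v{\left(y \right)} = \frac{2}{9}$ ($v{\left(y \right)} = \frac{7}{9} - \frac{5}{9} = \frac{2}{9}$)
$t{\left(J,E \right)} = \frac{\frac{2}{9} + E}{-1 + J}$ ($t{\left(J,E \right)} = \frac{E + \frac{2}{9}}{J - 1} = \frac{\frac{2}{9} + E}{-1 + J}$)
$G{\left(X,O \right)} = 2$
$t{\left(6,-4 \right)} M G{\left(-4,5 \right)} = \frac{\frac{2}{9} - 4}{-1 + 6} \cdot \frac{1}{7} \cdot 2 = \frac{1}{5} \left(- \frac{34}{9}\right) \frac{1}{7} \cdot 2 = \left(- \frac{34}{45}\right) \frac{1}{7} \cdot 2 = \left(- \frac{34}{315}\right) 2 = - \frac{68}{315}$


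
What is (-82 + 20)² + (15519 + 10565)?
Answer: 29928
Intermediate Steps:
(-82 + 20)² + (15519 + 10565) = (-62)² + 26084 = 3844 + 26084 = 29928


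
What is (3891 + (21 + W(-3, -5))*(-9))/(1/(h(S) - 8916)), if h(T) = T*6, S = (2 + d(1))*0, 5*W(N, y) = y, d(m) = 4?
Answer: -33087276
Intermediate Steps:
W(N, y) = y/5
S = 0 (S = (2 + 4)*0 = 6*0 = 0)
h(T) = 6*T
(3891 + (21 + W(-3, -5))*(-9))/(1/(h(S) - 8916)) = (3891 + (21 + (1/5)*(-5))*(-9))/(1/(6*0 - 8916)) = (3891 + (21 - 1)*(-9))/(1/(0 - 8916)) = (3891 + 20*(-9))/(1/(-8916)) = (3891 - 180)/(-1/8916) = 3711*(-8916) = -33087276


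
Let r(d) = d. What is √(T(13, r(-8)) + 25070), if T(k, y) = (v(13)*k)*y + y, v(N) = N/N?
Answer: √24958 ≈ 157.98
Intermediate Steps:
v(N) = 1
T(k, y) = y + k*y (T(k, y) = (1*k)*y + y = k*y + y = y + k*y)
√(T(13, r(-8)) + 25070) = √(-8*(1 + 13) + 25070) = √(-8*14 + 25070) = √(-112 + 25070) = √24958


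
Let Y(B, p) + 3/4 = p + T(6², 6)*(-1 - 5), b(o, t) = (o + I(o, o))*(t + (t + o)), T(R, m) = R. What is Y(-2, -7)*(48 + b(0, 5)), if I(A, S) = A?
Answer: -10740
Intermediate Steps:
b(o, t) = 2*o*(o + 2*t) (b(o, t) = (o + o)*(t + (t + o)) = (2*o)*(t + (o + t)) = (2*o)*(o + 2*t) = 2*o*(o + 2*t))
Y(B, p) = -867/4 + p (Y(B, p) = -¾ + (p + 6²*(-1 - 5)) = -¾ + (p + 36*(-6)) = -¾ + (p - 216) = -¾ + (-216 + p) = -867/4 + p)
Y(-2, -7)*(48 + b(0, 5)) = (-867/4 - 7)*(48 + 2*0*(0 + 2*5)) = -895*(48 + 2*0*(0 + 10))/4 = -895*(48 + 2*0*10)/4 = -895*(48 + 0)/4 = -895/4*48 = -10740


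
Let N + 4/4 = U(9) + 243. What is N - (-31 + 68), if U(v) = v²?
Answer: 286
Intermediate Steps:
N = 323 (N = -1 + (9² + 243) = -1 + (81 + 243) = -1 + 324 = 323)
N - (-31 + 68) = 323 - (-31 + 68) = 323 - 1*37 = 323 - 37 = 286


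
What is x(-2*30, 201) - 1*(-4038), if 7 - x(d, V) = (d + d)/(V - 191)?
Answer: 4057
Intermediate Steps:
x(d, V) = 7 - 2*d/(-191 + V) (x(d, V) = 7 - (d + d)/(V - 191) = 7 - 2*d/(-191 + V))
x(-2*30, 201) - 1*(-4038) = (-1337 - (-4)*30 + 7*201)/(-191 + 201) - 1*(-4038) = (-1337 - 2*(-60) + 1407)/10 + 4038 = (-1337 + 120 + 1407)/10 + 4038 = (1/10)*190 + 4038 = 19 + 4038 = 4057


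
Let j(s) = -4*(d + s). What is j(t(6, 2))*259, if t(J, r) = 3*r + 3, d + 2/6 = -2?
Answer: -20720/3 ≈ -6906.7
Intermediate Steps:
d = -7/3 (d = -1/3 - 2 = -7/3 ≈ -2.3333)
t(J, r) = 3 + 3*r
j(s) = 28/3 - 4*s (j(s) = -4*(-7/3 + s) = 28/3 - 4*s)
j(t(6, 2))*259 = (28/3 - 4*(3 + 3*2))*259 = (28/3 - 4*(3 + 6))*259 = (28/3 - 4*9)*259 = (28/3 - 36)*259 = -80/3*259 = -20720/3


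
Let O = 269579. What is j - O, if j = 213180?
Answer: -56399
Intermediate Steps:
j - O = 213180 - 1*269579 = 213180 - 269579 = -56399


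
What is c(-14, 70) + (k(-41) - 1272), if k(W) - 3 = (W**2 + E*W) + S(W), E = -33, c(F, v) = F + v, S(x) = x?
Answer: 1780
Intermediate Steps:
k(W) = 3 + W**2 - 32*W (k(W) = 3 + ((W**2 - 33*W) + W) = 3 + (W**2 - 32*W) = 3 + W**2 - 32*W)
c(-14, 70) + (k(-41) - 1272) = (-14 + 70) + ((3 + (-41)**2 - 32*(-41)) - 1272) = 56 + ((3 + 1681 + 1312) - 1272) = 56 + (2996 - 1272) = 56 + 1724 = 1780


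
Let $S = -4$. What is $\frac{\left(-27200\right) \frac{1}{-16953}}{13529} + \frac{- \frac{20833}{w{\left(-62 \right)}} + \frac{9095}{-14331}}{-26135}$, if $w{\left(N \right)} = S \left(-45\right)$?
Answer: $\frac{461997230975567}{101063034354845700} \approx 0.0045714$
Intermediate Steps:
$w{\left(N \right)} = 180$ ($w{\left(N \right)} = \left(-4\right) \left(-45\right) = 180$)
$\frac{\left(-27200\right) \frac{1}{-16953}}{13529} + \frac{- \frac{20833}{w{\left(-62 \right)}} + \frac{9095}{-14331}}{-26135} = \frac{\left(-27200\right) \frac{1}{-16953}}{13529} + \frac{- \frac{20833}{180} + \frac{9095}{-14331}}{-26135} = \left(-27200\right) \left(- \frac{1}{16953}\right) \frac{1}{13529} + \left(\left(-20833\right) \frac{1}{180} + 9095 \left(- \frac{1}{14331}\right)\right) \left(- \frac{1}{26135}\right) = \frac{27200}{16953} \cdot \frac{1}{13529} + \left(- \frac{20833}{180} - \frac{535}{843}\right) \left(- \frac{1}{26135}\right) = \frac{27200}{229357137} - - \frac{5886173}{1321908300} = \frac{27200}{229357137} + \frac{5886173}{1321908300} = \frac{461997230975567}{101063034354845700}$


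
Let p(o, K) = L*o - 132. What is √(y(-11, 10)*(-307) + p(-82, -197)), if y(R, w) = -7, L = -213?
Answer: √19483 ≈ 139.58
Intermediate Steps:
p(o, K) = -132 - 213*o (p(o, K) = -213*o - 132 = -132 - 213*o)
√(y(-11, 10)*(-307) + p(-82, -197)) = √(-7*(-307) + (-132 - 213*(-82))) = √(2149 + (-132 + 17466)) = √(2149 + 17334) = √19483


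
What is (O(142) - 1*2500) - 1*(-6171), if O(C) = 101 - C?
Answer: 3630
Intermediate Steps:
(O(142) - 1*2500) - 1*(-6171) = ((101 - 1*142) - 1*2500) - 1*(-6171) = ((101 - 142) - 2500) + 6171 = (-41 - 2500) + 6171 = -2541 + 6171 = 3630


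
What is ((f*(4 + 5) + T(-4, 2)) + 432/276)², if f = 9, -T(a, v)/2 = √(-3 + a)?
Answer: 3591389/529 - 7596*I*√7/23 ≈ 6789.0 - 873.79*I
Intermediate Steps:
T(a, v) = -2*√(-3 + a)
((f*(4 + 5) + T(-4, 2)) + 432/276)² = ((9*(4 + 5) - 2*√(-3 - 4)) + 432/276)² = ((9*9 - 2*I*√7) + 432*(1/276))² = ((81 - 2*I*√7) + 36/23)² = (1899/23 - 2*I*√7)²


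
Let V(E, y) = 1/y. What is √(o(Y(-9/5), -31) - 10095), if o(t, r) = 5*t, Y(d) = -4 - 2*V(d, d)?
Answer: I*√90985/3 ≈ 100.55*I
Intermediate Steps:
Y(d) = -4 - 2/d
√(o(Y(-9/5), -31) - 10095) = √(5*(-4 - 2/((-9/5))) - 10095) = √(5*(-4 - 2/((-9*⅕))) - 10095) = √(5*(-4 - 2/(-9/5)) - 10095) = √(5*(-4 - 2*(-5/9)) - 10095) = √(5*(-4 + 10/9) - 10095) = √(5*(-26/9) - 10095) = √(-130/9 - 10095) = √(-90985/9) = I*√90985/3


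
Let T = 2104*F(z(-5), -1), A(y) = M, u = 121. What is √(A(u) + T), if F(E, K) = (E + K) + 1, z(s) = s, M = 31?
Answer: I*√10489 ≈ 102.42*I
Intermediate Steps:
F(E, K) = 1 + E + K
A(y) = 31
T = -10520 (T = 2104*(1 - 5 - 1) = 2104*(-5) = -10520)
√(A(u) + T) = √(31 - 10520) = √(-10489) = I*√10489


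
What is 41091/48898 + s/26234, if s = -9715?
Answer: 150734306/320697533 ≈ 0.47002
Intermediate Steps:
41091/48898 + s/26234 = 41091/48898 - 9715/26234 = 150734306/320697533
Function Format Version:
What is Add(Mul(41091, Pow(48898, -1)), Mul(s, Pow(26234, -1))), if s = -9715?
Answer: Rational(150734306, 320697533) ≈ 0.47002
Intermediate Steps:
Add(Mul(41091, Pow(48898, -1)), Mul(s, Pow(26234, -1))) = Add(Mul(41091, Pow(48898, -1)), Mul(-9715, Pow(26234, -1))) = Add(Mul(41091, Rational(1, 48898)), Mul(-9715, Rational(1, 26234))) = Add(Rational(41091, 48898), Rational(-9715, 26234)) = Rational(150734306, 320697533)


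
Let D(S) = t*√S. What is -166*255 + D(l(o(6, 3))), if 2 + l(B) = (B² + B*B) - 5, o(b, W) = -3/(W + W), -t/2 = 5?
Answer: -42330 - 5*I*√26 ≈ -42330.0 - 25.495*I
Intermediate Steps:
t = -10 (t = -2*5 = -10)
o(b, W) = -3/(2*W)
l(B) = -7 + 2*B² (l(B) = -2 + ((B² + B*B) - 5) = -2 + ((B² + B²) - 5) = -2 + (2*B² - 5) = -2 + (-5 + 2*B²) = -7 + 2*B²)
D(S) = -10*√S
-166*255 + D(l(o(6, 3))) = -166*255 - 10*√(-7 + 2*(-3/2/3)²) = -42330 - 10*√(-7 + 2*(-3/2*⅓)²) = -42330 - 10*√(-7 + 2*(-½)²) = -42330 - 10*√(-7 + 2*(¼)) = -42330 - 10*√(-7 + ½) = -42330 - 5*I*√26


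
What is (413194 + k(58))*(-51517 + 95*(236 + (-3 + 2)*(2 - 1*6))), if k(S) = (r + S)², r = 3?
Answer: -11972548055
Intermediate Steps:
k(S) = (3 + S)²
(413194 + k(58))*(-51517 + 95*(236 + (-3 + 2)*(2 - 1*6))) = (413194 + (3 + 58)²)*(-51517 + 95*(236 + (-3 + 2)*(2 - 1*6))) = (413194 + 61²)*(-51517 + 95*(236 - (2 - 6))) = (413194 + 3721)*(-51517 + 95*(236 - 1*(-4))) = 416915*(-51517 + 95*(236 + 4)) = 416915*(-51517 + 95*240) = 416915*(-51517 + 22800) = 416915*(-28717) = -11972548055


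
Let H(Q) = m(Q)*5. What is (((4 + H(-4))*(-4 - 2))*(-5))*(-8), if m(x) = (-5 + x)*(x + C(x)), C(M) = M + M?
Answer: -130560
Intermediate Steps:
C(M) = 2*M
m(x) = 3*x*(-5 + x) (m(x) = (-5 + x)*(x + 2*x) = (-5 + x)*(3*x) = 3*x*(-5 + x))
H(Q) = 15*Q*(-5 + Q) (H(Q) = (3*Q*(-5 + Q))*5 = 15*Q*(-5 + Q))
(((4 + H(-4))*(-4 - 2))*(-5))*(-8) = (((4 + 15*(-4)*(-5 - 4))*(-4 - 2))*(-5))*(-8) = (((4 + 15*(-4)*(-9))*(-6))*(-5))*(-8) = (((4 + 540)*(-6))*(-5))*(-8) = ((544*(-6))*(-5))*(-8) = -3264*(-5)*(-8) = 16320*(-8) = -130560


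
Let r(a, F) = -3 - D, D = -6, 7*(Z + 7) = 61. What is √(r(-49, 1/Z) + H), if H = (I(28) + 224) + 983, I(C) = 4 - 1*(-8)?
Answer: √1222 ≈ 34.957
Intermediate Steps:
Z = 12/7 (Z = -7 + (⅐)*61 = -7 + 61/7 = 12/7 ≈ 1.7143)
I(C) = 12 (I(C) = 4 + 8 = 12)
H = 1219 (H = (12 + 224) + 983 = 236 + 983 = 1219)
r(a, F) = 3 (r(a, F) = -3 - 1*(-6) = -3 + 6 = 3)
√(r(-49, 1/Z) + H) = √(3 + 1219) = √1222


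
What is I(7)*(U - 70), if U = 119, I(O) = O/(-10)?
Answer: -343/10 ≈ -34.300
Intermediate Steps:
I(O) = -O/10 (I(O) = O*(-1/10) = -O/10)
I(7)*(U - 70) = (-1/10*7)*(119 - 70) = -7/10*49 = -343/10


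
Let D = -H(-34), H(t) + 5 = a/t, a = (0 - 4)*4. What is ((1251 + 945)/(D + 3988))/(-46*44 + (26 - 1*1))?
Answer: -37332/135678127 ≈ -0.00027515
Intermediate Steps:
a = -16 (a = -4*4 = -16)
H(t) = -5 - 16/t
D = 77/17 (D = -(-5 - 16/(-34)) = -(-5 - 16*(-1/34)) = -(-5 + 8/17) = -1*(-77/17) = 77/17 ≈ 4.5294)
((1251 + 945)/(D + 3988))/(-46*44 + (26 - 1*1)) = ((1251 + 945)/(77/17 + 3988))/(-46*44 + (26 - 1*1)) = (2196/(67873/17))/(-2024 + (26 - 1)) = (2196*(17/67873))/(-2024 + 25) = (37332/67873)/(-1999) = (37332/67873)*(-1/1999) = -37332/135678127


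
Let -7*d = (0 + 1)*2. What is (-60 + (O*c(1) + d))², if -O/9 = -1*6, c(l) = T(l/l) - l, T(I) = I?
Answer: 178084/49 ≈ 3634.4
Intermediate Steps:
c(l) = 1 - l (c(l) = l/l - l = 1 - l)
d = -2/7 (d = -(0 + 1)*2/7 = -2/7 ≈ -0.28571)
O = 54 (O = -(-9)*6 = -9*(-6) = 54)
(-60 + (O*c(1) + d))² = (-60 + (54*(1 - 1*1) - 2/7))² = (-60 + (54*(1 - 1) - 2/7))² = (-60 + (54*0 - 2/7))² = (-60 + (0 - 2/7))² = (-60 - 2/7)² = (-422/7)² = 178084/49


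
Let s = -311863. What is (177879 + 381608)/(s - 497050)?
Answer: -559487/808913 ≈ -0.69165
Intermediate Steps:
(177879 + 381608)/(s - 497050) = (177879 + 381608)/(-311863 - 497050) = 559487/(-808913) = 559487*(-1/808913) = -559487/808913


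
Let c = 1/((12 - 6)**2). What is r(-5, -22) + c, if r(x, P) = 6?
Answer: 217/36 ≈ 6.0278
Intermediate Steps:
c = 1/36 (c = 1/(6**2) = 1/36 ≈ 0.027778)
r(-5, -22) + c = 6 + 1/36 = 217/36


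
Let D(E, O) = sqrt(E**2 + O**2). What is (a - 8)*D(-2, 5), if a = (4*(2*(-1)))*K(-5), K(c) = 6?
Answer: -56*sqrt(29) ≈ -301.57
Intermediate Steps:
a = -48 (a = (4*(2*(-1)))*6 = (4*(-2))*6 = -8*6 = -48)
(a - 8)*D(-2, 5) = (-48 - 8)*sqrt((-2)**2 + 5**2) = -56*sqrt(4 + 25) = -56*sqrt(29)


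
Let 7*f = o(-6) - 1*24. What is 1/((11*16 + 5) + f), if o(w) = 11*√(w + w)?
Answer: 791/140591 - 14*I*√3/140591 ≈ 0.0056262 - 0.00017248*I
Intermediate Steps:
o(w) = 11*√2*√w (o(w) = 11*√(2*w) = 11*(√2*√w) = 11*√2*√w)
f = -24/7 + 22*I*√3/7 (f = (11*√2*√(-6) - 1*24)/7 = (11*√2*(I*√6) - 24)/7 = (22*I*√3 - 24)/7 = (-24 + 22*I*√3)/7 = -24/7 + 22*I*√3/7 ≈ -3.4286 + 5.4436*I)
1/((11*16 + 5) + f) = 1/((11*16 + 5) + (-24/7 + 22*I*√3/7)) = 1/((176 + 5) + (-24/7 + 22*I*√3/7)) = 1/(181 + (-24/7 + 22*I*√3/7)) = 1/(1243/7 + 22*I*√3/7)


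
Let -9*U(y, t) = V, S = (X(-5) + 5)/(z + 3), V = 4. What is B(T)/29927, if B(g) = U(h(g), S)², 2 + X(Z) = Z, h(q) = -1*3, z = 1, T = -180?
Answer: 16/2424087 ≈ 6.6004e-6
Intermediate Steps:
h(q) = -3
X(Z) = -2 + Z
S = -½ (S = ((-2 - 5) + 5)/(1 + 3) = (-7 + 5)/4 = -2*¼ = -½ ≈ -0.50000)
U(y, t) = -4/9 (U(y, t) = -⅑*4 = -4/9)
B(g) = 16/81 (B(g) = (-4/9)² = 16/81)
B(T)/29927 = (16/81)/29927 = (16/81)*(1/29927) = 16/2424087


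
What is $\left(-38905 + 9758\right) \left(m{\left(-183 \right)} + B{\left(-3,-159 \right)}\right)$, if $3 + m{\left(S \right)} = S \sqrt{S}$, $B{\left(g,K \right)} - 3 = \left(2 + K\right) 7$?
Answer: $32032553 + 5333901 i \sqrt{183} \approx 3.2033 \cdot 10^{7} + 7.2156 \cdot 10^{7} i$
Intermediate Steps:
$B{\left(g,K \right)} = 17 + 7 K$ ($B{\left(g,K \right)} = 3 + \left(2 + K\right) 7 = 3 + \left(14 + 7 K\right) = 17 + 7 K$)
$m{\left(S \right)} = -3 + S^{\frac{3}{2}}$ ($m{\left(S \right)} = -3 + S \sqrt{S} = -3 + S^{\frac{3}{2}}$)
$\left(-38905 + 9758\right) \left(m{\left(-183 \right)} + B{\left(-3,-159 \right)}\right) = \left(-38905 + 9758\right) \left(\left(-3 + \left(-183\right)^{\frac{3}{2}}\right) + \left(17 + 7 \left(-159\right)\right)\right) = - 29147 \left(\left(-3 - 183 i \sqrt{183}\right) + \left(17 - 1113\right)\right) = - 29147 \left(\left(-3 - 183 i \sqrt{183}\right) - 1096\right) = - 29147 \left(-1099 - 183 i \sqrt{183}\right) = 32032553 + 5333901 i \sqrt{183}$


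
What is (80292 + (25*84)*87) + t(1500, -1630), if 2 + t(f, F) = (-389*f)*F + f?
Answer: 951369490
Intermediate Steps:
t(f, F) = -2 + f - 389*F*f (t(f, F) = -2 + ((-389*f)*F + f) = -2 + (-389*F*f + f) = -2 + (f - 389*F*f) = -2 + f - 389*F*f)
(80292 + (25*84)*87) + t(1500, -1630) = (80292 + (25*84)*87) + (-2 + 1500 - 389*(-1630)*1500) = (80292 + 2100*87) + (-2 + 1500 + 951105000) = (80292 + 182700) + 951106498 = 262992 + 951106498 = 951369490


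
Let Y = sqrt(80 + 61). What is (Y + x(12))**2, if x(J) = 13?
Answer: (13 + sqrt(141))**2 ≈ 618.73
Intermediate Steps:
Y = sqrt(141) ≈ 11.874
(Y + x(12))**2 = (sqrt(141) + 13)**2 = (13 + sqrt(141))**2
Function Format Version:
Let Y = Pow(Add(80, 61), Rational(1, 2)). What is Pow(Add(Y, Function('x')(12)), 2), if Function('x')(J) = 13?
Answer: Pow(Add(13, Pow(141, Rational(1, 2))), 2) ≈ 618.73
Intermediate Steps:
Y = Pow(141, Rational(1, 2)) ≈ 11.874
Pow(Add(Y, Function('x')(12)), 2) = Pow(Add(Pow(141, Rational(1, 2)), 13), 2) = Pow(Add(13, Pow(141, Rational(1, 2))), 2)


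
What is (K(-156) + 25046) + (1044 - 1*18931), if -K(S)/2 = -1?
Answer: 7161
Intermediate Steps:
K(S) = 2 (K(S) = -2*(-1) = 2)
(K(-156) + 25046) + (1044 - 1*18931) = (2 + 25046) + (1044 - 1*18931) = 25048 + (1044 - 18931) = 25048 - 17887 = 7161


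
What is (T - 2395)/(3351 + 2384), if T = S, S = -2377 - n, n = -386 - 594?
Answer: -3792/5735 ≈ -0.66120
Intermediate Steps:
n = -980
S = -1397 (S = -2377 - 1*(-980) = -2377 + 980 = -1397)
T = -1397
(T - 2395)/(3351 + 2384) = (-1397 - 2395)/(3351 + 2384) = -3792/5735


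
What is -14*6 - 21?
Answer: -105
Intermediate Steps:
-14*6 - 21 = -7*12 - 21 = -84 - 21 = -105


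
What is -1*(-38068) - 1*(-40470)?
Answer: 78538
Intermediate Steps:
-1*(-38068) - 1*(-40470) = 38068 + 40470 = 78538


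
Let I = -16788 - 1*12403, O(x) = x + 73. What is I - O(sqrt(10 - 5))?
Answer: -29264 - sqrt(5) ≈ -29266.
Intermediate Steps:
O(x) = 73 + x
I = -29191 (I = -16788 - 12403 = -29191)
I - O(sqrt(10 - 5)) = -29191 - (73 + sqrt(10 - 5)) = -29191 - (73 + sqrt(5)) = -29191 + (-73 - sqrt(5)) = -29264 - sqrt(5)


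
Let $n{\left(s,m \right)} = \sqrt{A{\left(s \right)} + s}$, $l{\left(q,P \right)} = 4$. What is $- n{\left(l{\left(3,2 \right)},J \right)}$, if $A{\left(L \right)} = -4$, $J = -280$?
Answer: $0$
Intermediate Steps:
$n{\left(s,m \right)} = \sqrt{-4 + s}$
$- n{\left(l{\left(3,2 \right)},J \right)} = - \sqrt{-4 + 4} = - \sqrt{0} = \left(-1\right) 0 = 0$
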